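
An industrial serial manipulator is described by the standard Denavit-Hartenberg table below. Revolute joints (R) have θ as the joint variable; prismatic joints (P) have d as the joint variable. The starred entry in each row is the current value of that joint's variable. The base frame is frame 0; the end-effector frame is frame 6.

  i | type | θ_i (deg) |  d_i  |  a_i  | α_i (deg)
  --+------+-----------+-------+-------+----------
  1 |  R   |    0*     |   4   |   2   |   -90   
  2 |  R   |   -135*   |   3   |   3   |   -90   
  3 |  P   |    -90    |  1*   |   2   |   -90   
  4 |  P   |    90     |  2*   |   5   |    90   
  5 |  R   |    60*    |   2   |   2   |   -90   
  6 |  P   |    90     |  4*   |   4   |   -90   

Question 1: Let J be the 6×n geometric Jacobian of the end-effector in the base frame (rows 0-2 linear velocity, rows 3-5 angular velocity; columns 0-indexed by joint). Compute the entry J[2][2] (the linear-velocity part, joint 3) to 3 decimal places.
prismatic axis z_2 = (0.7071,0.0000,0.7071)
J_v[:, 2] = z_2; J_ω[:, 2] = (0,0,0)
entry J[2][2] = 0.7071

0.707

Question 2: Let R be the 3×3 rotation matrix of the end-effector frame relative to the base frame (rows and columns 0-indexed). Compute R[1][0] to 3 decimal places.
-1.000

End-effector x-axis (col 0 of R) = (0.0000,-1.0000,-0.0000)
R[1][0] = -1.0000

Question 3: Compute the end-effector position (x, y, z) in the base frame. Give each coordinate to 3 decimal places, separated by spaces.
after link 1: o_1 = (2.0000, 0.0000, 4.0000)
after link 2: o_2 = (-0.1213, 3.0000, 6.1213)
after link 3: o_3 = (0.5858, 5.0000, 6.8284)
after link 4: o_4 = (-4.3640, 5.0000, 4.7071)
after link 5: o_5 = (-6.2958, 7.0000, 5.2247)
after link 6: o_6 = (-5.2605, 3.0000, 9.0884)

-5.261 3.000 9.088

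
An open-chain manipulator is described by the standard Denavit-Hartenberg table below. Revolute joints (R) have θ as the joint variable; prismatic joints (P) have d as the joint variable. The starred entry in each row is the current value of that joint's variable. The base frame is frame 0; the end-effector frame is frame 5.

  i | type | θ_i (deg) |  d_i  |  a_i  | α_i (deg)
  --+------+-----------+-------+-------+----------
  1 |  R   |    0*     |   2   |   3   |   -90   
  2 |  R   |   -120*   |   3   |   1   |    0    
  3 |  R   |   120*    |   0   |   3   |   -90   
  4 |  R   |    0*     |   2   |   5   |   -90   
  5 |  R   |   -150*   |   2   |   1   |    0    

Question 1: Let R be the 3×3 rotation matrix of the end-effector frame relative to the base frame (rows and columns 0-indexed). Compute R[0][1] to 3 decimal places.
End-effector y-axis (col 1 of R) = (0.5000,0.0000,-0.8660)
R[0][1] = 0.5000

0.500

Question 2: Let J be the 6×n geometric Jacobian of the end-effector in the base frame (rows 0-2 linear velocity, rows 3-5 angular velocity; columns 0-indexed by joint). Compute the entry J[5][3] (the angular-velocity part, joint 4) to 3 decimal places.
axis z_3 = (0.0000,0.0000,-1.0000); lever o_n−o_3 = (4.1340,-2.0000,-2.5000)
cross product → J_v[:, 3] = (-2.0000,-4.1340,-0.0000)
J_ω[:, 3] = z_3
entry J[5][3] = -1.0000

-1.000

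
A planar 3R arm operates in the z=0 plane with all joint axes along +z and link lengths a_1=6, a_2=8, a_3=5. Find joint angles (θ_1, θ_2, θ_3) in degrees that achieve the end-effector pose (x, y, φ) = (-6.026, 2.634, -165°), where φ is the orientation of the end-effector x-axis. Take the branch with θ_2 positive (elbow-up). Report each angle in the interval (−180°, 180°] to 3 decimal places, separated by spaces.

wrist centre = target − a_3·(cos φ, sin φ) = (-1.1964, 3.9281)
cos θ_2 = (16.8612−6²−8²)/(2·6·8) = -0.8660; θ_2 = 150.0004° (elbow-up)
β = atan2(3.9281,-1.1964) = 106.9390°; ψ = atan2(4.0000,-0.9282) = 103.0648°
θ_1 = β − ψ = 3.8742°
θ_3 = φ − θ_1 − θ_2 = 41.1254° (wrapped to (-180°,180°])

3.874 150.000 41.125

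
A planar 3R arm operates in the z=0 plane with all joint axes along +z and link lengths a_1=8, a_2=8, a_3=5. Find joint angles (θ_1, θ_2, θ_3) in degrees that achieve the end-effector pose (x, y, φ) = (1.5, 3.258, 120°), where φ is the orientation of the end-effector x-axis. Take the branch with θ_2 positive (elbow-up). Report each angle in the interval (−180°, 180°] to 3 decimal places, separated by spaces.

wrist centre = target − a_3·(cos φ, sin φ) = (4.0000, -1.0721)
cos θ_2 = (17.1495−8²−8²)/(2·8·8) = -0.8660; θ_2 = 149.9994° (elbow-up)
β = atan2(-1.0721,4.0000) = -15.0044°; ψ = atan2(4.0001,1.0718) = 74.9997°
θ_1 = β − ψ = -90.0041°
θ_3 = φ − θ_1 − θ_2 = 60.0047° (wrapped to (-180°,180°])

-90.004 149.999 60.005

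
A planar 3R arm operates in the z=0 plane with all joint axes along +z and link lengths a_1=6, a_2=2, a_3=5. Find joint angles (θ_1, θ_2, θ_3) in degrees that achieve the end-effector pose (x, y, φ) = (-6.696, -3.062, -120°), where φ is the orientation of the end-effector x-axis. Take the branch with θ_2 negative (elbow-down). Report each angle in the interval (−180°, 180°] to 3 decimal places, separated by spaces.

wrist centre = target − a_3·(cos φ, sin φ) = (-4.1960, 1.2681)
cos θ_2 = (19.2146−6²−2²)/(2·6·2) = -0.8661; θ_2 = -150.0040° (elbow-down)
β = atan2(1.2681,-4.1960) = 163.1840°; ψ = atan2(-0.9999,4.2679) = -13.1855°
θ_1 = β − ψ = 176.3695°
θ_3 = φ − θ_1 − θ_2 = -146.3655° (wrapped to (-180°,180°])

176.369 -150.004 -146.365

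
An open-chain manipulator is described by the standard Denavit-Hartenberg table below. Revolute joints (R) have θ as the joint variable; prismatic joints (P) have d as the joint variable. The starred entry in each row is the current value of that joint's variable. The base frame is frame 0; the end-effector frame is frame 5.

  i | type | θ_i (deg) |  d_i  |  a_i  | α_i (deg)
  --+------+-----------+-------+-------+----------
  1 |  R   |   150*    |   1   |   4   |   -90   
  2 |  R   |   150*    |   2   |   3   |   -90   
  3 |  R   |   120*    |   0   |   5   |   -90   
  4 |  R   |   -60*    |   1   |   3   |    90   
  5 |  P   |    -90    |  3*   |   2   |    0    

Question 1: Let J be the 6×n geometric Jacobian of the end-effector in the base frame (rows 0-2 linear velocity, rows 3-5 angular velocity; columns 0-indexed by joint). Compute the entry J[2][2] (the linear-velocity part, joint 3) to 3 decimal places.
axis z_2 = (0.4330,-0.2500,0.8660); lever o_n−o_2 = (2.9004,2.8047,4.0915)
cross product → J_v[:, 2] = (-3.4518,0.7401,1.9396)
J_ω[:, 2] = z_2
entry J[2][2] = 1.9396

1.940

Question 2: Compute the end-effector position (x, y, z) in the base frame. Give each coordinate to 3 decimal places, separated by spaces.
after link 1: o_1 = (-3.4641, 2.0000, 1.0000)
after link 2: o_2 = (-2.2141, -1.0311, -0.5000)
after link 3: o_3 = (-1.9240, 3.8014, 0.7500)
after link 4: o_4 = (-1.6115, 4.5437, 3.8080)
after link 5: o_5 = (0.6863, 1.7736, 3.5915)

0.686 1.774 3.592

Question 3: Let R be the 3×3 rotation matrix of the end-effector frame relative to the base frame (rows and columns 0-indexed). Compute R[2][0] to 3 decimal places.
-0.433

End-effector x-axis (col 0 of R) = (0.8995,0.0580,-0.4330)
R[2][0] = -0.4330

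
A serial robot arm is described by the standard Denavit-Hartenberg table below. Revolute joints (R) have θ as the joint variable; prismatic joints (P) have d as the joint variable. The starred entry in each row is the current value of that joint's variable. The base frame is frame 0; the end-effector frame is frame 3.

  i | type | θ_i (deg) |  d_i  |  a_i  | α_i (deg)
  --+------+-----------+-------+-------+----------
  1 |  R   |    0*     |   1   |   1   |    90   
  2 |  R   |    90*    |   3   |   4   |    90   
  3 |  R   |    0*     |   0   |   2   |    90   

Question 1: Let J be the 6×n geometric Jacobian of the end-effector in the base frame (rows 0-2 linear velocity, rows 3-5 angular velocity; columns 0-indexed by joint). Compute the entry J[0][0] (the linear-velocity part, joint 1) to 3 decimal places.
axis z_0 = ẑ; lever o_n−o_0 = (1.0000,-3.0000,7.0000)
cross product → J_v[:, 0] = (3.0000,1.0000,-0.0000)
J_ω[:, 0] = z_0
entry J[0][0] = 3.0000

3.000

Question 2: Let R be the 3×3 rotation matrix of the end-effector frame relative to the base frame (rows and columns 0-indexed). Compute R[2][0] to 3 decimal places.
1.000

End-effector x-axis (col 0 of R) = (0.0000,0.0000,1.0000)
R[2][0] = 1.0000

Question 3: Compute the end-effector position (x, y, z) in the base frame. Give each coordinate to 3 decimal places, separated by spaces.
after link 1: o_1 = (1.0000, 0.0000, 1.0000)
after link 2: o_2 = (1.0000, -3.0000, 5.0000)
after link 3: o_3 = (1.0000, -3.0000, 7.0000)

1.000 -3.000 7.000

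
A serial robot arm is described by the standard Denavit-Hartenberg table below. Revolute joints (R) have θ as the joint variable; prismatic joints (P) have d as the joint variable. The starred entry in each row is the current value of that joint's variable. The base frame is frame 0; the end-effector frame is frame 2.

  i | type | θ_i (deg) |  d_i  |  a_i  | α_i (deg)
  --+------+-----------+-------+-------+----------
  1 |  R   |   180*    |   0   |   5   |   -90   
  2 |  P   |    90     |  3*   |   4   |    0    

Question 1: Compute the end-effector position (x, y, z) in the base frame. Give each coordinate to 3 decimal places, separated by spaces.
after link 1: o_1 = (-5.0000, 0.0000, 0.0000)
after link 2: o_2 = (-5.0000, -3.0000, -4.0000)

-5.000 -3.000 -4.000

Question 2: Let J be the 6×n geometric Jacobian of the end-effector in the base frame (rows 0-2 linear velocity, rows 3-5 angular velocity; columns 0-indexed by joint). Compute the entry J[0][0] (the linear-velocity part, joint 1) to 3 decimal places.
axis z_0 = ẑ; lever o_n−o_0 = (-5.0000,-3.0000,-4.0000)
cross product → J_v[:, 0] = (3.0000,-5.0000,0.0000)
J_ω[:, 0] = z_0
entry J[0][0] = 3.0000

3.000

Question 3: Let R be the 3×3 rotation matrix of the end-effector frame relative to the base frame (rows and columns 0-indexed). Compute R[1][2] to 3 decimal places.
End-effector z-axis (col 2 of R) = (-0.0000,-1.0000,0.0000)
R[1][2] = -1.0000

-1.000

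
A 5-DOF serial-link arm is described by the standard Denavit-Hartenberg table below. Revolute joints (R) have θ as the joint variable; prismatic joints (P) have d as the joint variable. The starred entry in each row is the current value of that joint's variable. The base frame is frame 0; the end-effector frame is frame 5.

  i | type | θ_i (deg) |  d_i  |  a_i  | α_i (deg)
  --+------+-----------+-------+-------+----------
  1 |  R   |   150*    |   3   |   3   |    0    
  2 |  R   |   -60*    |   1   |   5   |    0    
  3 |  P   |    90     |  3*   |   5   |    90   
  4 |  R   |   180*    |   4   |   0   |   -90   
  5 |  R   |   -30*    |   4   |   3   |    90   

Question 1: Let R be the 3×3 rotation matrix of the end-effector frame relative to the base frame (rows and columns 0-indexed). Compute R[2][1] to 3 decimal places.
-1.000

End-effector y-axis (col 1 of R) = (0.0000,0.0000,-1.0000)
R[2][1] = -1.0000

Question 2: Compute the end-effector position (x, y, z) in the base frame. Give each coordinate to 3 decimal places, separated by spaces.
-5.000 12.000 3.000

after link 1: o_1 = (-2.5981, 1.5000, 3.0000)
after link 2: o_2 = (-2.5981, 6.5000, 4.0000)
after link 3: o_3 = (-7.5981, 6.5000, 7.0000)
after link 4: o_4 = (-7.5981, 10.5000, 7.0000)
after link 5: o_5 = (-5.0000, 12.0000, 3.0000)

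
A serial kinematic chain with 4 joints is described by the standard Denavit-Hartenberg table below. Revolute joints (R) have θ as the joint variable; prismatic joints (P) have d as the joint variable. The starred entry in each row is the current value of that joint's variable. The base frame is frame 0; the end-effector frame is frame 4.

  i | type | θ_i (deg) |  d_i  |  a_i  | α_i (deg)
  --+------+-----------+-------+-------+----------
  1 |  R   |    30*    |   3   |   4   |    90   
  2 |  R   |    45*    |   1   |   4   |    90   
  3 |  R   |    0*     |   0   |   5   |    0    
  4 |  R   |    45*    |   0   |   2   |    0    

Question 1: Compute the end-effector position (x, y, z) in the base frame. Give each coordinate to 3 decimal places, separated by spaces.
after link 1: o_1 = (3.4641, 2.0000, 3.0000)
after link 2: o_2 = (6.4136, 2.5482, 5.8284)
after link 3: o_3 = (9.4755, 4.3160, 9.3640)
after link 4: o_4 = (11.0486, 3.5912, 10.3640)

11.049 3.591 10.364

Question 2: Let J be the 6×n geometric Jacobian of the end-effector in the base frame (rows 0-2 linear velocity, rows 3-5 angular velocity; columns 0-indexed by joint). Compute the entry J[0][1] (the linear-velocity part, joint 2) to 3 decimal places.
-6.377

axis z_1 = (0.5000,-0.8660,0.0000); lever o_n−o_1 = (7.5845,1.5912,7.3640)
cross product → J_v[:, 1] = (-6.3774,-3.6820,7.3640)
J_ω[:, 1] = z_1
entry J[0][1] = -6.3774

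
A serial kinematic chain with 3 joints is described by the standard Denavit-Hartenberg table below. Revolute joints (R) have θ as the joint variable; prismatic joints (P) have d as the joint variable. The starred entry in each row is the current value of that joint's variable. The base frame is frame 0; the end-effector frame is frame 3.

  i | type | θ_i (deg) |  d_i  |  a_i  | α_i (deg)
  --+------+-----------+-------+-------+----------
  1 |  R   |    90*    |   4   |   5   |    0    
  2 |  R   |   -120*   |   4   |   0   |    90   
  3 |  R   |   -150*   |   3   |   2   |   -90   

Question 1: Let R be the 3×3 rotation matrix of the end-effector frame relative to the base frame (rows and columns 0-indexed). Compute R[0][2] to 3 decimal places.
0.433

End-effector z-axis (col 2 of R) = (0.4330,-0.2500,-0.8660)
R[0][2] = 0.4330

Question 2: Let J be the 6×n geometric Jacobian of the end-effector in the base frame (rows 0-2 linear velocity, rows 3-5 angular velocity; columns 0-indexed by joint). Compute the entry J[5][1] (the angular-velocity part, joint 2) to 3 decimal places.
axis z_1 = (0.0000,0.0000,1.0000); lever o_n−o_1 = (-3.0000,-1.7321,3.0000)
cross product → J_v[:, 1] = (1.7321,-3.0000,0.0000)
J_ω[:, 1] = z_1
entry J[5][1] = 1.0000

1.000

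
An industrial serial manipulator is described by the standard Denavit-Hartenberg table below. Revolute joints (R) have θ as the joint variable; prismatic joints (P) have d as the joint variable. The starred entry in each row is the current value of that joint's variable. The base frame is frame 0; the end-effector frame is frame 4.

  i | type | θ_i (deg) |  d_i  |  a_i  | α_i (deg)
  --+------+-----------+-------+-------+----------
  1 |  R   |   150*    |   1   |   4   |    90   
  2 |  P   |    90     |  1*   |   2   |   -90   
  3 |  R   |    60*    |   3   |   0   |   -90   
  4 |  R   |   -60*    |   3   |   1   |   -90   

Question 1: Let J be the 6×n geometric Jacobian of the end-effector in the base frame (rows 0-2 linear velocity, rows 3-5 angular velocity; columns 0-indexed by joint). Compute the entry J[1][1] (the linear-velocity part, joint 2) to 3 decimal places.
0.866

prismatic axis z_1 = (0.5000,0.8660,0.0000)
J_v[:, 1] = z_1; J_ω[:, 1] = (0,0,0)
entry J[1][1] = 0.8660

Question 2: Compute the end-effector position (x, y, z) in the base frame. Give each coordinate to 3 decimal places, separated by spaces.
after link 1: o_1 = (-3.4641, 2.0000, 1.0000)
after link 2: o_2 = (-2.9641, 2.8660, 3.0000)
after link 3: o_3 = (-0.3660, 1.3660, 3.0000)
after link 4: o_4 = (-0.5825, -0.7410, 0.6519)

-0.583 -0.741 0.652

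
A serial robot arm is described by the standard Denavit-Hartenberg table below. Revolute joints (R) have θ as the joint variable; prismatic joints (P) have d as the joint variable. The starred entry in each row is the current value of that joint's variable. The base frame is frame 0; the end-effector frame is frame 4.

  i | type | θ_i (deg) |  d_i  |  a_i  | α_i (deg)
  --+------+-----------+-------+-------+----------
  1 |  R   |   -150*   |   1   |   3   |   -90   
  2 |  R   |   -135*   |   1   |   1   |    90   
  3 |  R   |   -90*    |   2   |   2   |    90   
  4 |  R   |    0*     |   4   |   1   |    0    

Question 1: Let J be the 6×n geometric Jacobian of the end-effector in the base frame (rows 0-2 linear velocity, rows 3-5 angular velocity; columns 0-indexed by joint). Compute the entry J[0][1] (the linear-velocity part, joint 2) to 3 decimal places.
3.062

axis z_1 = (0.5000,-0.8660,0.0000); lever o_n−o_1 = (-1.6124,1.3785,-3.5355)
cross product → J_v[:, 1] = (3.0619,1.7678,-0.7071)
J_ω[:, 1] = z_1
entry J[0][1] = 3.0619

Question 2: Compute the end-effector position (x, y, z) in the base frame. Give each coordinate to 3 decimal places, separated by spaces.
after link 1: o_1 = (-2.5981, -1.5000, 1.0000)
after link 2: o_2 = (-1.4857, -2.0125, 1.7071)
after link 3: o_3 = (-1.2610, 0.4267, 0.2929)
after link 4: o_4 = (-4.2104, -0.1215, -2.5355)

-4.210 -0.122 -2.536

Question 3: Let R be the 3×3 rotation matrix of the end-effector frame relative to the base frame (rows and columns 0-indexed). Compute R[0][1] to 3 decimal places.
End-effector y-axis (col 1 of R) = (0.6124,0.3536,-0.7071)
R[0][1] = 0.6124

0.612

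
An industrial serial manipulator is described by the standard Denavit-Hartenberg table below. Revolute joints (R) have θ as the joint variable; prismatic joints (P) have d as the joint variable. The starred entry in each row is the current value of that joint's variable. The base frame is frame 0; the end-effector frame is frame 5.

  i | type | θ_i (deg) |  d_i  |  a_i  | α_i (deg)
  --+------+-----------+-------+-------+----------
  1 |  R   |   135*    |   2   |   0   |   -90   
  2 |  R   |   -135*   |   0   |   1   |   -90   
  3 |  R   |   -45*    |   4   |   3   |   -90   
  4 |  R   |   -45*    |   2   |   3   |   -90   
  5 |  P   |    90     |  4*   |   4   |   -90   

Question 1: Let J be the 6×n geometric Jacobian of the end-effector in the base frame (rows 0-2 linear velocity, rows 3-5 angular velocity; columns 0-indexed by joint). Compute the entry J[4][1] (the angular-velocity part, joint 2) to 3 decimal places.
axis z_1 = (-0.7071,-0.7071,0.0000); lever o_n−o_1 = (-4.0178,-5.9320,6.0104)
cross product → J_v[:, 1] = (-4.2500,4.2500,1.3536)
J_ω[:, 1] = z_1
entry J[4][1] = -0.7071

-0.707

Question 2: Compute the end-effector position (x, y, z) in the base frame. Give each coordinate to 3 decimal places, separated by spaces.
after link 1: o_1 = (0.0000, 0.0000, 2.0000)
after link 2: o_2 = (0.5000, -0.5000, 2.7071)
after link 3: o_3 = (-1.9393, -1.0607, 7.0355)
after link 4: o_4 = (-1.6036, -1.5178, 10.5962)
after link 5: o_5 = (-4.0178, -5.9320, 8.0104)

-4.018 -5.932 8.010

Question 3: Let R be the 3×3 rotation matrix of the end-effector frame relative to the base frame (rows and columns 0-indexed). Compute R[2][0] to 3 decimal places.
-0.500

End-effector x-axis (col 0 of R) = (-0.8536,-0.1464,-0.5000)
R[2][0] = -0.5000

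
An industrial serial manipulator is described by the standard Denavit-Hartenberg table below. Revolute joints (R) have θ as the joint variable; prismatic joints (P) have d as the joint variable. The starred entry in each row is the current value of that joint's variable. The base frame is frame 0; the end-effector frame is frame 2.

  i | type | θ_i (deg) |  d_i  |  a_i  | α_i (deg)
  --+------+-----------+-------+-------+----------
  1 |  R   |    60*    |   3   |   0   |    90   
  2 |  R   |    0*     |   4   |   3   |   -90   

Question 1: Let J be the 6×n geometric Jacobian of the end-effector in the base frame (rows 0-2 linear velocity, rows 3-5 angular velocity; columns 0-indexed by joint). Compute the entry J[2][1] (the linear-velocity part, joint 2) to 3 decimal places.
axis z_1 = (0.8660,-0.5000,0.0000); lever o_n−o_1 = (4.9641,0.5981,0.0000)
cross product → J_v[:, 1] = (-0.0000,-0.0000,3.0000)
J_ω[:, 1] = z_1
entry J[2][1] = 3.0000

3.000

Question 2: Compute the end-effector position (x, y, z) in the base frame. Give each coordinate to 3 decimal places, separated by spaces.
after link 1: o_1 = (0.0000, 0.0000, 3.0000)
after link 2: o_2 = (4.9641, 0.5981, 3.0000)

4.964 0.598 3.000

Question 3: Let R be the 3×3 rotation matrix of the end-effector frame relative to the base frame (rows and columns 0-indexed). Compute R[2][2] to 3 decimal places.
End-effector z-axis (col 2 of R) = (0.0000,0.0000,1.0000)
R[2][2] = 1.0000

1.000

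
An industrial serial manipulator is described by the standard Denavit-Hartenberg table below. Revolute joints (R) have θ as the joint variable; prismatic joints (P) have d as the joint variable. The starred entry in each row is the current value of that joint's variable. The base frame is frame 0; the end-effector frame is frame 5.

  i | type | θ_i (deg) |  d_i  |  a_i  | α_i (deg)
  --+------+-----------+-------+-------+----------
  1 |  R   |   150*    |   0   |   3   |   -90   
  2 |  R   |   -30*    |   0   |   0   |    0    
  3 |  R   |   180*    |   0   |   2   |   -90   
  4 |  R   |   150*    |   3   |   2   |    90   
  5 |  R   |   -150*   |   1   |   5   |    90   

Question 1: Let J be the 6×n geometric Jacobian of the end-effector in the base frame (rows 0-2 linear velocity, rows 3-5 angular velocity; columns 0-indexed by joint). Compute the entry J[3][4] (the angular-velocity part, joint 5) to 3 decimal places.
axis z_4 = (0.8080,0.5335,-0.2500); lever o_n−o_4 = (1.4554,-2.3403,-4.2901)
cross product → J_v[:, 4] = (-2.8738,3.1026,-2.6675)
J_ω[:, 4] = z_4
entry J[3][4] = 0.8080

0.808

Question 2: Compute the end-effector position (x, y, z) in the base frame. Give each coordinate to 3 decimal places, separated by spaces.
after link 1: o_1 = (-2.5981, 1.5000, 0.0000)
after link 2: o_2 = (-2.5981, 1.5000, 0.0000)
after link 3: o_3 = (-1.0981, 0.6340, -1.0000)
after link 4: o_4 = (-0.5981, 1.5000, 2.4641)
after link 5: o_5 = (0.8574, -0.8403, -1.8260)

0.857 -0.840 -1.826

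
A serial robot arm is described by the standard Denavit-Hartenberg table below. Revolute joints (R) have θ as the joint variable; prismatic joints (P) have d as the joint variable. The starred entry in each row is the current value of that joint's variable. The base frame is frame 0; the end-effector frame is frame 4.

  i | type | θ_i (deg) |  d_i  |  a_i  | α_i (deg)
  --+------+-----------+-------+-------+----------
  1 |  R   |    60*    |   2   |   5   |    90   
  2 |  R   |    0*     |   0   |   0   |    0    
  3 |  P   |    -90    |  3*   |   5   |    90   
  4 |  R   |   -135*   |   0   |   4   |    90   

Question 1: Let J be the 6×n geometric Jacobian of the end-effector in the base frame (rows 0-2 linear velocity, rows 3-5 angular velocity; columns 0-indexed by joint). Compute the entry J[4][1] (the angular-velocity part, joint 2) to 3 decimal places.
axis z_1 = (0.8660,-0.5000,0.0000); lever o_n−o_1 = (0.1486,-0.0858,-2.1716)
cross product → J_v[:, 1] = (1.0858,1.8806,-0.0000)
J_ω[:, 1] = z_1
entry J[4][1] = -0.5000

-0.500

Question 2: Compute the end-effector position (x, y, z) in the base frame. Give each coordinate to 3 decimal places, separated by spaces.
2.649 4.244 -0.172

after link 1: o_1 = (2.5000, 4.3301, 2.0000)
after link 2: o_2 = (2.5000, 4.3301, 2.0000)
after link 3: o_3 = (5.0981, 2.8301, -3.0000)
after link 4: o_4 = (2.6486, 4.2443, -0.1716)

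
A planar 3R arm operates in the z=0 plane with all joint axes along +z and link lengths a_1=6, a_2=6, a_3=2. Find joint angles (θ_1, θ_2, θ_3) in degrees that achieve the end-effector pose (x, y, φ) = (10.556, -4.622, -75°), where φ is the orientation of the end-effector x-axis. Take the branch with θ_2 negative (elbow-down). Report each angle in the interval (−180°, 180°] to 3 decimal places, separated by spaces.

wrist centre = target − a_3·(cos φ, sin φ) = (10.0384, -2.6901)
cos θ_2 = (108.0056−6²−6²)/(2·6·6) = 0.5001; θ_2 = -59.9948° (elbow-down)
β = atan2(-2.6901,10.0384) = -15.0020°; ψ = atan2(-5.1959,9.0005) = -29.9974°
θ_1 = β − ψ = 14.9954°
θ_3 = φ − θ_1 − θ_2 = -30.0006° (wrapped to (-180°,180°])

14.995 -59.995 -30.001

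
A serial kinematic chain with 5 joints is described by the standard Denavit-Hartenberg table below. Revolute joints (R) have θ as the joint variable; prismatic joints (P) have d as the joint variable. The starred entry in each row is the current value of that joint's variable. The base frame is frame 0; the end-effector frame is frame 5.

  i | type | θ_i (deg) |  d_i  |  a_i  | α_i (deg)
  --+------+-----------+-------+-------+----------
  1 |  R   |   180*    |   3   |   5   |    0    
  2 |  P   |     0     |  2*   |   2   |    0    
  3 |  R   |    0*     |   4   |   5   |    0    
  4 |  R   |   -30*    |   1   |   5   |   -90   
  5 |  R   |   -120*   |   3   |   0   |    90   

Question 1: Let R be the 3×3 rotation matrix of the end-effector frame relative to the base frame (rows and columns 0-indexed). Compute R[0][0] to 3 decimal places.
End-effector x-axis (col 0 of R) = (0.4330,-0.2500,0.8660)
R[0][0] = 0.4330

0.433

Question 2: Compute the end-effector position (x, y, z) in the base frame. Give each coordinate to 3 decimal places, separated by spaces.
-17.830 -0.098 10.000

after link 1: o_1 = (-5.0000, 0.0000, 3.0000)
after link 2: o_2 = (-7.0000, 0.0000, 5.0000)
after link 3: o_3 = (-12.0000, 0.0000, 9.0000)
after link 4: o_4 = (-16.3301, 2.5000, 10.0000)
after link 5: o_5 = (-17.8301, -0.0981, 10.0000)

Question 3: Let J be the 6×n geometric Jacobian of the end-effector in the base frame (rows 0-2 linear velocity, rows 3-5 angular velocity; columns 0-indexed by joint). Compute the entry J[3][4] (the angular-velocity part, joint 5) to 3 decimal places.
axis z_4 = (-0.5000,-0.8660,0.0000); lever o_n−o_4 = (-1.5000,-2.5981,0.0000)
cross product → J_v[:, 4] = (0.0000,-0.0000,0.0000)
J_ω[:, 4] = z_4
entry J[3][4] = -0.5000

-0.500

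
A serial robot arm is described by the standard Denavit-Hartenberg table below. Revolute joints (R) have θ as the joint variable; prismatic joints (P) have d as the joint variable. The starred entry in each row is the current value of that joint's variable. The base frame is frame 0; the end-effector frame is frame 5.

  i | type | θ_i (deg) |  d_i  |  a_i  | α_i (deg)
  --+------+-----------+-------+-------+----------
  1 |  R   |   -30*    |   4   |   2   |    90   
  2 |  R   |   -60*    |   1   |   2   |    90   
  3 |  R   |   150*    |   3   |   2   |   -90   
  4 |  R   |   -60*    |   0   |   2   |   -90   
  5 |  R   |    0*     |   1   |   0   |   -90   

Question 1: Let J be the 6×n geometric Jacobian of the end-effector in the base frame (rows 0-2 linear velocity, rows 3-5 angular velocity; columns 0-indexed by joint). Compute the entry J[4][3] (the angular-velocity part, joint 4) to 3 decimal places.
axis z_3 = (0.2165,0.8750,0.4330); lever o_n−o_3 = (-2.0903,0.1295,0.7835)
cross product → J_v[:, 3] = (0.6295,-1.0748,1.8571)
J_ω[:, 3] = z_3
entry J[4][3] = 0.8750

0.875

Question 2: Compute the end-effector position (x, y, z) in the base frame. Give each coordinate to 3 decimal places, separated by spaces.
after link 1: o_1 = (1.7321, -1.0000, 4.0000)
after link 2: o_2 = (2.0981, -2.3660, 2.2679)
after link 3: o_3 = (-1.4019, -1.5000, 2.2679)
after link 4: o_4 = (-3.3260, -0.9665, 2.1519)
after link 5: o_5 = (-3.4922, -1.3705, 3.0514)

-3.492 -1.371 3.051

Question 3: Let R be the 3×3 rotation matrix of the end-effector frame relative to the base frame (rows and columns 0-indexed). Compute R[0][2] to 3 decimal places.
-0.217

End-effector z-axis (col 2 of R) = (-0.2165,-0.8750,-0.4330)
R[0][2] = -0.2165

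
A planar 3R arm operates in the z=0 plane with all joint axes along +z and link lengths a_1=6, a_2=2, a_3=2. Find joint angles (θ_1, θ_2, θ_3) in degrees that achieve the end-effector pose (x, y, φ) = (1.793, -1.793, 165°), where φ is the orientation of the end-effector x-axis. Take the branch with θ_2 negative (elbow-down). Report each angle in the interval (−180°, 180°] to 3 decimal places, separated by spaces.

-18.629 -150.009 -26.363

wrist centre = target − a_3·(cos φ, sin φ) = (3.7249, -2.3106)
cos θ_2 = (19.2136−6²−2²)/(2·6·2) = -0.8661; θ_2 = -150.0087° (elbow-down)
β = atan2(-2.3106,3.7249) = -31.8126°; ψ = atan2(-0.9997,4.2678) = -13.1839°
θ_1 = β − ψ = -18.6287°
θ_3 = φ − θ_1 − θ_2 = -26.3626° (wrapped to (-180°,180°])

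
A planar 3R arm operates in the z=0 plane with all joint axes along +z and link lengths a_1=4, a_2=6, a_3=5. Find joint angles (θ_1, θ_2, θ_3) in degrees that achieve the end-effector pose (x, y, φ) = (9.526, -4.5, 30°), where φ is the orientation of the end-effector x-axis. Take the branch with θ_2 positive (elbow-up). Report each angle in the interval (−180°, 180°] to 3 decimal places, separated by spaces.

-90.004 60.004 60.000

wrist centre = target − a_3·(cos φ, sin φ) = (5.1959, -7.0000)
cos θ_2 = (75.9971−4²−6²)/(2·4·6) = 0.4999; θ_2 = 60.0040° (elbow-up)
β = atan2(-7.0000,5.1959) = -53.4147°; ψ = atan2(5.1964,6.9996) = 36.5893°
θ_1 = β − ψ = -90.0040°
θ_3 = φ − θ_1 − θ_2 = 60.0000° (wrapped to (-180°,180°])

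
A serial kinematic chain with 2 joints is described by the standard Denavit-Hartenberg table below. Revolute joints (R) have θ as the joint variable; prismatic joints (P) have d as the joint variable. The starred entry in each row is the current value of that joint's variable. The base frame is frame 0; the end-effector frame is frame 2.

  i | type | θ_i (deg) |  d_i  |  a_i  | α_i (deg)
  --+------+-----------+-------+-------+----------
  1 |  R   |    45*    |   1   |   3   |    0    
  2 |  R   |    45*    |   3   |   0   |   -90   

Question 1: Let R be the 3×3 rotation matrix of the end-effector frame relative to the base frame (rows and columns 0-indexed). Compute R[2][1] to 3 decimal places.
-1.000

End-effector y-axis (col 1 of R) = (-0.0000,0.0000,-1.0000)
R[2][1] = -1.0000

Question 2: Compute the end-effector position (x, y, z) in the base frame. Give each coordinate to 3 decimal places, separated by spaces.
after link 1: o_1 = (2.1213, 2.1213, 1.0000)
after link 2: o_2 = (2.1213, 2.1213, 4.0000)

2.121 2.121 4.000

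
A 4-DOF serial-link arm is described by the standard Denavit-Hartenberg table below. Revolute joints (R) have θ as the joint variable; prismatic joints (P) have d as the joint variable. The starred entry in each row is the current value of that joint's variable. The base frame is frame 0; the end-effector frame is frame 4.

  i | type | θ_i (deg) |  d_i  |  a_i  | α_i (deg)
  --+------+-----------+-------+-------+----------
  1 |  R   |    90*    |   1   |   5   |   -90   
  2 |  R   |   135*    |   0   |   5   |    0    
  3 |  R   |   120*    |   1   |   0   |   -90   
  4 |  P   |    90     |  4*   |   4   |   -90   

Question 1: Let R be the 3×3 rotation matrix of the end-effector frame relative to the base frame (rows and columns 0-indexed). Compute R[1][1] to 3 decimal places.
-0.966

End-effector y-axis (col 1 of R) = (-0.0000,-0.9659,-0.2588)
R[1][1] = -0.9659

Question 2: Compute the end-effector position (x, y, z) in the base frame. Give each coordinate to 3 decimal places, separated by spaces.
after link 1: o_1 = (0.0000, 5.0000, 1.0000)
after link 2: o_2 = (-0.0000, 1.4645, -2.5355)
after link 3: o_3 = (-1.0000, 1.4645, -2.5355)
after link 4: o_4 = (3.0000, 5.3282, -1.5003)

3.000 5.328 -1.500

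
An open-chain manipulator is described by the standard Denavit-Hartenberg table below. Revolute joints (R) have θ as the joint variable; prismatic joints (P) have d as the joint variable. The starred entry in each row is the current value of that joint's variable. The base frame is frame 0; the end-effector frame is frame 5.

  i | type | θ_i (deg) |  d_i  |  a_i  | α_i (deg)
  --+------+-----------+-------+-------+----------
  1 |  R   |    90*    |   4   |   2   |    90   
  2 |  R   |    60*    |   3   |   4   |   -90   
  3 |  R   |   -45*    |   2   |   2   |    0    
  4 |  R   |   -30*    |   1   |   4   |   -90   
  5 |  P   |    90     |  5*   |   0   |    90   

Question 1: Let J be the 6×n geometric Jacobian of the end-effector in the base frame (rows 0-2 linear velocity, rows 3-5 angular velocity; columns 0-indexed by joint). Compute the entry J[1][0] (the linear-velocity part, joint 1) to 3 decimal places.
axis z_0 = ẑ; lever o_n−o_0 = (6.9838,5.0415,15.2680)
cross product → J_v[:, 0] = (-5.0415,6.9838,0.0000)
J_ω[:, 0] = z_0
entry J[1][0] = 6.9838

6.984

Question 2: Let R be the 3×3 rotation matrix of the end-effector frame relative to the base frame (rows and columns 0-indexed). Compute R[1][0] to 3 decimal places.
0.866

End-effector x-axis (col 0 of R) = (0.0000,0.8660,-0.5000)
R[1][0] = 0.8660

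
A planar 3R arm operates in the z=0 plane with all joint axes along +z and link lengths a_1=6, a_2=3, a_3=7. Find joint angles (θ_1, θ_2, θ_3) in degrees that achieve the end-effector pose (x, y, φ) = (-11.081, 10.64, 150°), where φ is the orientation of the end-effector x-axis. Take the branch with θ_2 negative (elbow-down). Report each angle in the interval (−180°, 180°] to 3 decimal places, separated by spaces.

135.009 -30.028 45.019

wrist centre = target − a_3·(cos φ, sin φ) = (-5.0188, 7.1400)
cos θ_2 = (76.1682−6²−3²)/(2·6·3) = 0.8658; θ_2 = -30.0278° (elbow-down)
β = atan2(7.1400,-5.0188) = 125.1040°; ψ = atan2(-1.5013,8.5973) = -9.9051°
θ_1 = β − ψ = 135.0091°
θ_3 = φ − θ_1 − θ_2 = 45.0187° (wrapped to (-180°,180°])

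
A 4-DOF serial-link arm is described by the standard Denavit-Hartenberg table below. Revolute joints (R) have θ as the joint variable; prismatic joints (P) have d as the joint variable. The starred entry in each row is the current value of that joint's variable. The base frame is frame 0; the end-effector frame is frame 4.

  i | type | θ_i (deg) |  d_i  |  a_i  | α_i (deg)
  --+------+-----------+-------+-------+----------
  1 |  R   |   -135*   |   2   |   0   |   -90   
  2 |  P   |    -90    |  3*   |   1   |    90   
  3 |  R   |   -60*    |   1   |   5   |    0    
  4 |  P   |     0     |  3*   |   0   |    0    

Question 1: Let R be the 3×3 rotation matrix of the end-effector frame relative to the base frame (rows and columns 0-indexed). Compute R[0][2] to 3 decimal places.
End-effector z-axis (col 2 of R) = (0.7071,0.7071,0.0000)
R[0][2] = 0.7071

0.707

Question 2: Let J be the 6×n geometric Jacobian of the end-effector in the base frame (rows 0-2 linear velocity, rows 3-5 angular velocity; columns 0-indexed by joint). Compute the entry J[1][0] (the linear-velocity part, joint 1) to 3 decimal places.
axis z_0 = ẑ; lever o_n−o_0 = (1.8879,3.7690,5.5000)
cross product → J_v[:, 0] = (-3.7690,1.8879,0.0000)
J_ω[:, 0] = z_0
entry J[1][0] = 1.8879

1.888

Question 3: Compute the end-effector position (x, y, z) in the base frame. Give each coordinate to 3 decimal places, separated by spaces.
after link 1: o_1 = (0.0000, 0.0000, 2.0000)
after link 2: o_2 = (2.1213, -2.1213, 3.0000)
after link 3: o_3 = (-0.2334, 1.6476, 5.5000)
after link 4: o_4 = (1.8879, 3.7690, 5.5000)

1.888 3.769 5.500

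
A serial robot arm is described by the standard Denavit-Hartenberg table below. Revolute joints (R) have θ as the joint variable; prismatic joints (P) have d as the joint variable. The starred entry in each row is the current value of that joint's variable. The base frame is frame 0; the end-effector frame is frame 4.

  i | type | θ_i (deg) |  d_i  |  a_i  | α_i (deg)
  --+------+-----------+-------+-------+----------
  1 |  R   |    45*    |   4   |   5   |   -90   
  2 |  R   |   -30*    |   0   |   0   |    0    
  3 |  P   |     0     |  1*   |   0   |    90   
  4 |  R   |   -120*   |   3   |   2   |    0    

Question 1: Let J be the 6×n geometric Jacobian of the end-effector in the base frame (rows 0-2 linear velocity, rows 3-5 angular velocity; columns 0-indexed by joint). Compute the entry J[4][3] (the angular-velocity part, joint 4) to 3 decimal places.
axis z_3 = (-0.3536,-0.3536,0.8660); lever o_n−o_3 = (-0.4483,-2.8978,2.0981)
cross product → J_v[:, 3] = (1.7678,0.3536,0.8660)
J_ω[:, 3] = z_3
entry J[4][3] = -0.3536

-0.354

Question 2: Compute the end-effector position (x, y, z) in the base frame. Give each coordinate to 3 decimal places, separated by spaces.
after link 1: o_1 = (3.5355, 3.5355, 4.0000)
after link 2: o_2 = (3.5355, 3.5355, 4.0000)
after link 3: o_3 = (2.8284, 4.2426, 4.0000)
after link 4: o_4 = (2.3801, 1.3449, 6.0981)

2.380 1.345 6.098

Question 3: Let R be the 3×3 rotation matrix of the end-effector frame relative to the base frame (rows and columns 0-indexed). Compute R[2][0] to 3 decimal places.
End-effector x-axis (col 0 of R) = (0.3062,-0.9186,-0.2500)
R[2][0] = -0.2500

-0.250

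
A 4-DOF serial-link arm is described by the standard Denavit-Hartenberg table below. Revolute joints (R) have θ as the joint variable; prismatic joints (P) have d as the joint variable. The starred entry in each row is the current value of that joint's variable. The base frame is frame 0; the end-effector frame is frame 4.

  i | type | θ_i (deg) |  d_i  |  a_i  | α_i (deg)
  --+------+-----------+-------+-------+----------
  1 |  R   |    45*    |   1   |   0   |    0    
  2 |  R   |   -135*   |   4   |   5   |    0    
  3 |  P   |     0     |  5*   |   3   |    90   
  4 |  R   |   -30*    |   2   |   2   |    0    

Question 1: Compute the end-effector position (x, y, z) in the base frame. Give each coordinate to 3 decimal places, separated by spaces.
-2.000 -9.732 9.000

after link 1: o_1 = (0.0000, 0.0000, 1.0000)
after link 2: o_2 = (0.0000, -5.0000, 5.0000)
after link 3: o_3 = (0.0000, -8.0000, 10.0000)
after link 4: o_4 = (-2.0000, -9.7321, 9.0000)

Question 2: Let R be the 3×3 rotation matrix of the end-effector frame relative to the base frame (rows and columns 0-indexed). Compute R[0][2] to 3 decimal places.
-1.000

End-effector z-axis (col 2 of R) = (-1.0000,0.0000,0.0000)
R[0][2] = -1.0000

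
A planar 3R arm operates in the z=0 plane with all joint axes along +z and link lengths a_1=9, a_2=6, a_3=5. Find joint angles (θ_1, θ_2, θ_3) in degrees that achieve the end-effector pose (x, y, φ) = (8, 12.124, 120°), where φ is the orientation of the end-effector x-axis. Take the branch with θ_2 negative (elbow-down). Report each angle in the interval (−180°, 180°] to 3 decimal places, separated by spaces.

wrist centre = target − a_3·(cos φ, sin φ) = (10.5000, 7.7939)
cos θ_2 = (170.9945−9²−6²)/(2·9·6) = 0.4999; θ_2 = -60.0034° (elbow-down)
β = atan2(7.7939,10.5000) = 36.5855°; ψ = atan2(-5.1963,11.9997) = -23.4145°
θ_1 = β − ψ = 60.0000°
θ_3 = φ − θ_1 − θ_2 = 120.0034° (wrapped to (-180°,180°])

60.000 -60.003 120.003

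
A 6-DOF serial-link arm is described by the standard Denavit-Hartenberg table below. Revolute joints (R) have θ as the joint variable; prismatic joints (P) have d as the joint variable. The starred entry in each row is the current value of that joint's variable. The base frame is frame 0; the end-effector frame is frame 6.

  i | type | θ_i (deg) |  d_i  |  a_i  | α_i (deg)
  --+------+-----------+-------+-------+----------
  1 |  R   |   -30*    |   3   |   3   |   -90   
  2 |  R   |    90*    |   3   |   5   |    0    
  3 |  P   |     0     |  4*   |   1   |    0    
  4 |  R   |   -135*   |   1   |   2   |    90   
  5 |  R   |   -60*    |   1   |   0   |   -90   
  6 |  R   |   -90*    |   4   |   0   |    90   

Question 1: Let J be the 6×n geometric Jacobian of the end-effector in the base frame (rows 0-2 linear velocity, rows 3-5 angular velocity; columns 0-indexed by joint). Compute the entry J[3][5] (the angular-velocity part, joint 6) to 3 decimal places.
axis z_5 = (0.7803,0.1268,0.6124); lever o_n−o_5 = (3.1213,0.5073,2.4495)
cross product → J_v[:, 5] = (-0.0000,-0.0000,0.0000)
J_ω[:, 5] = z_5
entry J[3][5] = 0.7803

0.780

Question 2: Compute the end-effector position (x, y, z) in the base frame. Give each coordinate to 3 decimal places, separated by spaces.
10.332 5.582 1.571

after link 1: o_1 = (2.5981, -1.5000, 3.0000)
after link 2: o_2 = (4.0981, 1.0981, -2.0000)
after link 3: o_3 = (6.0981, 4.5622, -3.0000)
after link 4: o_4 = (7.8228, 4.7211, -1.5858)
after link 5: o_5 = (7.2104, 5.0746, -0.8787)
after link 6: o_6 = (10.3318, 5.5820, 1.5708)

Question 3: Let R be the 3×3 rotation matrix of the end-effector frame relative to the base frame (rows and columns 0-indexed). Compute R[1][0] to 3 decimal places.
End-effector x-axis (col 0 of R) = (-0.6124,0.3536,0.7071)
R[1][0] = 0.3536

0.354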